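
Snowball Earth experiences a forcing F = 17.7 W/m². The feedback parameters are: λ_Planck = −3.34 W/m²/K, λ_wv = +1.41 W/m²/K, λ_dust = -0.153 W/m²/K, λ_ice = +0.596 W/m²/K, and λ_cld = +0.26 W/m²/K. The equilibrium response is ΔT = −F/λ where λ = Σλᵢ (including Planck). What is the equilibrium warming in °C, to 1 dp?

14.4 °C

Net feedback parameter λ = (−3.34) + (+1.41) + (-0.153) + (+0.596) + (+0.26) = -1.227 W/m²/K.
ΔT = −F/λ = −17.7/(-1.227) = 14.4 °C.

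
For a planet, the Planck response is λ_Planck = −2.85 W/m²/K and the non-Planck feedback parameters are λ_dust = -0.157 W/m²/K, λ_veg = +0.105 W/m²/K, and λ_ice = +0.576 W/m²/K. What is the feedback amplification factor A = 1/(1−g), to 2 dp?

Convert to gains: g_dust = -0.157/2.85 = -0.05509; g_veg = 0.105/2.85 = 0.03684; g_ice = 0.576/2.85 = 0.2021.
Total gain g = 0.18385.
A = 1/(1 − 0.18385) = 1.23.

1.23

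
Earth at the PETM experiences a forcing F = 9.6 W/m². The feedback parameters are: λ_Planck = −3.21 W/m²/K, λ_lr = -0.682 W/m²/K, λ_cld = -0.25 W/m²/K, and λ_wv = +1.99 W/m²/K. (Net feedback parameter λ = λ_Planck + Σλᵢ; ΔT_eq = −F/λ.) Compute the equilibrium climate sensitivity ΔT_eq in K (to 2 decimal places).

Net feedback parameter λ = (−3.21) + (-0.682) + (-0.25) + (+1.99) = -2.152 W/m²/K.
ΔT = −F/λ = −9.6/(-2.152) = 4.46 K.

4.46 K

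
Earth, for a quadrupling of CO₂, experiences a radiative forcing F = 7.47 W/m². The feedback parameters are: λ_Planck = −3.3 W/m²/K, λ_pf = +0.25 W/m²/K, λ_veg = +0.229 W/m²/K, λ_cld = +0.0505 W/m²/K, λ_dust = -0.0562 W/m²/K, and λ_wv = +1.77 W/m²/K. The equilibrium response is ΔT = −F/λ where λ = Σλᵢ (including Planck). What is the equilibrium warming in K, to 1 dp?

Net feedback parameter λ = (−3.3) + (+0.25) + (+0.229) + (+0.0505) + (-0.0562) + (+1.77) = -1.0567 W/m²/K.
ΔT = −F/λ = −7.47/(-1.0567) = 7.1 K.

7.1 K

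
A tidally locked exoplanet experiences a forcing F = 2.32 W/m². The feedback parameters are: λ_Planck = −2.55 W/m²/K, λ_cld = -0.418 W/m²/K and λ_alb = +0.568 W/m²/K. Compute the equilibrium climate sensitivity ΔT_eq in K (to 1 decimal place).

Net feedback parameter λ = (−2.55) + (-0.418) + (+0.568) = -2.4 W/m²/K.
ΔT = −F/λ = −2.32/(-2.4) = 1.0 K.

1.0 K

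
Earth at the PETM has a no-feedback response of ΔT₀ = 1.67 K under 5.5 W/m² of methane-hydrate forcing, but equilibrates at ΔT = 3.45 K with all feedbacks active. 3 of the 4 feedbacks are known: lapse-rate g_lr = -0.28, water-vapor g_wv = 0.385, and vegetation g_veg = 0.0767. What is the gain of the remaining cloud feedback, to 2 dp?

Amplification A = ΔT/ΔT₀ = 3.45/1.67 = 2.066.
Total gain g = 1 − 1/A = 1 − 1/2.066 = 0.516.
Known gains sum to -0.28 + 0.385 + 0.0767 = 0.1817.
g_cld = 0.516 − 0.1817 = 0.33.

0.33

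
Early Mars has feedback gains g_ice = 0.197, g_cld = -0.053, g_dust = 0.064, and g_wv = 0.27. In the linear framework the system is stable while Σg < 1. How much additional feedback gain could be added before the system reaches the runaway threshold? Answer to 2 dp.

Current total gain = 0.197 − 0.053 + 0.064 + 0.27 = 0.478.
Margin to runaway = 1 − 0.478 = 0.52.

0.52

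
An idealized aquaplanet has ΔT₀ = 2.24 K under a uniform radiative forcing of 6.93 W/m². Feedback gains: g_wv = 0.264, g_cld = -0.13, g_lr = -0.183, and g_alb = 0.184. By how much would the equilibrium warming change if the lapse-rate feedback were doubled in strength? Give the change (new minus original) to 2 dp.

-0.45 K

Original: g = 0.135, ΔT = 2.24/(1−0.135) = 2.5896 K.
With doubled lapse-rate: g' = -0.048, ΔT' = 2.24/(1+0.048) = 2.1374 K.
Change = 2.1374 − 2.5896 = -0.45 K.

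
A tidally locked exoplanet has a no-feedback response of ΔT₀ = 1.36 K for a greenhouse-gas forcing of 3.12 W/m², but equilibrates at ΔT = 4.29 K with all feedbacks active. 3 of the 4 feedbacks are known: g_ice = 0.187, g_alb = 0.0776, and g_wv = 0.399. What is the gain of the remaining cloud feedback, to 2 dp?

0.02

Amplification A = ΔT/ΔT₀ = 4.29/1.36 = 3.154.
Total gain g = 1 − 1/A = 1 − 1/3.154 = 0.6829.
Known gains sum to 0.187 + 0.0776 + 0.399 = 0.6636.
g_cld = 0.6829 − 0.6636 = 0.02.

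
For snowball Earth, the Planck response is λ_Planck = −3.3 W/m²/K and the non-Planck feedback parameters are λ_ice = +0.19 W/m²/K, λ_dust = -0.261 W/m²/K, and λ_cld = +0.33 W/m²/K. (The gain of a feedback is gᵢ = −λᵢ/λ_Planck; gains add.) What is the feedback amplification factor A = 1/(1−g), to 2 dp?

Convert to gains: g_ice = 0.19/3.3 = 0.05758; g_dust = -0.261/3.3 = -0.07909; g_cld = 0.33/3.3 = 0.1.
Total gain g = 0.07849.
A = 1/(1 − 0.07849) = 1.09.

1.09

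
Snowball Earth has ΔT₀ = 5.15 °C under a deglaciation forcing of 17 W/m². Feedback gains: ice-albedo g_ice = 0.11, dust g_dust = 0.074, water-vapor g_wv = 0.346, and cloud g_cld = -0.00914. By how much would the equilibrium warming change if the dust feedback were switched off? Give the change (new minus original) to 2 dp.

Original: g = 0.52086, ΔT = 5.15/(1−0.52086) = 10.7484 °C.
Without dust: g' = 0.44686, ΔT' = 5.15/(1−0.44686) = 9.3105 °C.
Change = 9.3105 − 10.7484 = -1.44 °C.

-1.44 °C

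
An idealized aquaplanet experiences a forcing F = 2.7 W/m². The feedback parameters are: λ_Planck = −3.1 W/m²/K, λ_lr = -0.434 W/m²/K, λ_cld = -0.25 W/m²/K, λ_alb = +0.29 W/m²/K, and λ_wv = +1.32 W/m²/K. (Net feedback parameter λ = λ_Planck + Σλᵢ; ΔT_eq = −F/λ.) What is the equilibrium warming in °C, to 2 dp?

1.24 °C

Net feedback parameter λ = (−3.1) + (-0.434) + (-0.25) + (+0.29) + (+1.32) = -2.174 W/m²/K.
ΔT = −F/λ = −2.7/(-2.174) = 1.24 °C.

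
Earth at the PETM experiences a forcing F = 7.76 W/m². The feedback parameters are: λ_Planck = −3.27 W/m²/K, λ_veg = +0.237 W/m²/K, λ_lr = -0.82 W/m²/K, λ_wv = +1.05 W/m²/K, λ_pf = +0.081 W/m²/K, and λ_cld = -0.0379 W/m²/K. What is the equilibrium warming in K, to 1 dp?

2.8 K

Net feedback parameter λ = (−3.27) + (+0.237) + (-0.82) + (+1.05) + (+0.081) + (-0.0379) = -2.7599 W/m²/K.
ΔT = −F/λ = −7.76/(-2.7599) = 2.8 K.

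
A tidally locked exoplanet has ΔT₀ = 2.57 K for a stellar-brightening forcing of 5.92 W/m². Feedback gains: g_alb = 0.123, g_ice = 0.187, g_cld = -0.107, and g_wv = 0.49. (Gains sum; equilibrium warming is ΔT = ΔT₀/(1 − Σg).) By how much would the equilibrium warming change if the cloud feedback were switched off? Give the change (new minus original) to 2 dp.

Original: g = 0.693, ΔT = 2.57/(1−0.693) = 8.3713 K.
Without cloud: g' = 0.8, ΔT' = 2.57/(1−0.8) = 12.8500 K.
Change = 12.8500 − 8.3713 = 4.48 K.

4.48 K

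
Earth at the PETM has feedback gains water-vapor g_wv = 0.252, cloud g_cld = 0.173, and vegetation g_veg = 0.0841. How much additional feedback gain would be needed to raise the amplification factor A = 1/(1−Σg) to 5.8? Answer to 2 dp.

Current total gain = 0.5091.
Target gain for A = 5.8: g* = 1 − 1/5.8 = 0.8276.
Additional gain needed = 0.8276 − 0.5091 = 0.32.

0.32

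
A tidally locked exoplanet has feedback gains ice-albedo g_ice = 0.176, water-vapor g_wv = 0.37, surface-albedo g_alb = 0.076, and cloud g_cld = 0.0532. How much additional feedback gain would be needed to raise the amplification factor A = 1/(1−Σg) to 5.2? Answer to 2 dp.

0.13

Current total gain = 0.6752.
Target gain for A = 5.2: g* = 1 − 1/5.2 = 0.8077.
Additional gain needed = 0.8077 − 0.6752 = 0.13.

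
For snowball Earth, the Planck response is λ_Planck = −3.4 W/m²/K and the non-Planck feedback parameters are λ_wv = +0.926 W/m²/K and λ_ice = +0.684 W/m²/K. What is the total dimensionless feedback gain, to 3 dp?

Convert to gains: g_wv = 0.926/3.4 = 0.2724; g_ice = 0.684/3.4 = 0.2012.
Total gain g = 0.4736.

0.474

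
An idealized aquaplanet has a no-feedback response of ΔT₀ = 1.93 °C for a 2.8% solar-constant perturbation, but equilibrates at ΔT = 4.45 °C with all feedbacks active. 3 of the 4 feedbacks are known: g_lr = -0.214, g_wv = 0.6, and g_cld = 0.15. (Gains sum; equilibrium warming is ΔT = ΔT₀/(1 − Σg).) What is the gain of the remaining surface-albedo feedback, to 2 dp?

Amplification A = ΔT/ΔT₀ = 4.45/1.93 = 2.306.
Total gain g = 1 − 1/A = 1 − 1/2.306 = 0.5663.
Known gains sum to -0.214 + 0.6 + 0.15 = 0.536.
g_alb = 0.5663 − 0.536 = 0.03.

0.03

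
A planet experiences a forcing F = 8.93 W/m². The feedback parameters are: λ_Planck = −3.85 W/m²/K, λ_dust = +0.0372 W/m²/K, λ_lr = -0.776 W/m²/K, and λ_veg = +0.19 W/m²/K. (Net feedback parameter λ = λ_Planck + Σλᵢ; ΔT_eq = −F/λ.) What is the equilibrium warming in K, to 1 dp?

Net feedback parameter λ = (−3.85) + (+0.0372) + (-0.776) + (+0.19) = -4.3988 W/m²/K.
ΔT = −F/λ = −8.93/(-4.3988) = 2.0 K.

2.0 K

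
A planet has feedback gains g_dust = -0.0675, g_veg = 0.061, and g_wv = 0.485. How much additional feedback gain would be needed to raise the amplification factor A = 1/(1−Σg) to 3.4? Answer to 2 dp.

0.23

Current total gain = 0.4785.
Target gain for A = 3.4: g* = 1 − 1/3.4 = 0.7059.
Additional gain needed = 0.7059 − 0.4785 = 0.23.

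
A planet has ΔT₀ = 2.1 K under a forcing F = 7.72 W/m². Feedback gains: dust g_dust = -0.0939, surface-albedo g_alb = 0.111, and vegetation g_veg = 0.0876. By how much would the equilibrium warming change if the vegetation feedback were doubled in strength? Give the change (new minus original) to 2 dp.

Original: g = 0.1047, ΔT = 2.1/(1−0.1047) = 2.3456 K.
With doubled vegetation: g' = 0.1923, ΔT' = 2.1/(1−0.1923) = 2.6000 K.
Change = 2.6000 − 2.3456 = 0.25 K.

0.25 K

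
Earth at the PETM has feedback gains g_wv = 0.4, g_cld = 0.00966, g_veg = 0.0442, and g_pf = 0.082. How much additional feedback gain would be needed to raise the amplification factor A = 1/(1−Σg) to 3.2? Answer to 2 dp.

Current total gain = 0.53586.
Target gain for A = 3.2: g* = 1 − 1/3.2 = 0.6875.
Additional gain needed = 0.6875 − 0.53586 = 0.15.

0.15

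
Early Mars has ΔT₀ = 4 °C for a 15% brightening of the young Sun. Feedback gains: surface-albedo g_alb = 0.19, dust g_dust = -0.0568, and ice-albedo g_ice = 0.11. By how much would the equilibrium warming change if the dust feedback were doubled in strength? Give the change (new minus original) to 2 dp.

-0.37 °C

Original: g = 0.2432, ΔT = 4/(1−0.2432) = 5.2854 °C.
With doubled dust: g' = 0.1864, ΔT' = 4/(1−0.1864) = 4.9164 °C.
Change = 4.9164 − 5.2854 = -0.37 °C.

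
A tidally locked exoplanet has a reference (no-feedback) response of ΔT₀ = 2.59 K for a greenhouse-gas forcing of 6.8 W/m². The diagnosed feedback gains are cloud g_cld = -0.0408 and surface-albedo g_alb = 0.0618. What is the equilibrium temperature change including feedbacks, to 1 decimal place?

2.6 K

Total gain g = -0.0408 + 0.0618 = 0.021.
Amplification A = 1/(1 − 0.021) = 1.021.
ΔT = 2.59 × 1.021 = 2.6 K.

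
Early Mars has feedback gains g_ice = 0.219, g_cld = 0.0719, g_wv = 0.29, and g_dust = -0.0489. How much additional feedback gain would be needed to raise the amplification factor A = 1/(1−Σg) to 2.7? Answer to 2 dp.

0.10

Current total gain = 0.532.
Target gain for A = 2.7: g* = 1 − 1/2.7 = 0.6296.
Additional gain needed = 0.6296 − 0.532 = 0.10.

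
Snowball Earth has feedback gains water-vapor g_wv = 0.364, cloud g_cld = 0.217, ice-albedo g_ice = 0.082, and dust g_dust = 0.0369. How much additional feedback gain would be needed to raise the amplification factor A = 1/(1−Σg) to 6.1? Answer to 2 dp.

0.14

Current total gain = 0.6999.
Target gain for A = 6.1: g* = 1 − 1/6.1 = 0.8361.
Additional gain needed = 0.8361 − 0.6999 = 0.14.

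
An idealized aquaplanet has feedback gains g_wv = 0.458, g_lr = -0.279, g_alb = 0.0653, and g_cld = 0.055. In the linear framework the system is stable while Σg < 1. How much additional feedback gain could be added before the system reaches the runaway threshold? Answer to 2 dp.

0.70

Current total gain = 0.458 − 0.279 + 0.0653 + 0.055 = 0.2993.
Margin to runaway = 1 − 0.2993 = 0.70.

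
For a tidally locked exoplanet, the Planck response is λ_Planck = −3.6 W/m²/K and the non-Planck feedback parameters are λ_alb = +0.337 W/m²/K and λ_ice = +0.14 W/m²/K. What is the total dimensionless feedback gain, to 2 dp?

0.13

Convert to gains: g_alb = 0.337/3.6 = 0.09361; g_ice = 0.14/3.6 = 0.03889.
Total gain g = 0.1325.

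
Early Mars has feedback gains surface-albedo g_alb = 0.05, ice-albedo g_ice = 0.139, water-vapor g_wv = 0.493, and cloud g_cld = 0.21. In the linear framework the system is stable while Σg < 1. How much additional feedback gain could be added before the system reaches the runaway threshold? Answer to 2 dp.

0.11

Current total gain = 0.05 + 0.139 + 0.493 + 0.21 = 0.892.
Margin to runaway = 1 − 0.892 = 0.11.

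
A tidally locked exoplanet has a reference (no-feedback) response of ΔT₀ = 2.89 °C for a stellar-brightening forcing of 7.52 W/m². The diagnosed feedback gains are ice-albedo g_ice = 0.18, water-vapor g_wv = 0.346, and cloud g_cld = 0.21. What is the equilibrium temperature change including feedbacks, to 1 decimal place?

Total gain g = 0.18 + 0.346 + 0.21 = 0.736.
Amplification A = 1/(1 − 0.736) = 3.788.
ΔT = 2.89 × 3.788 = 10.9 °C.

10.9 °C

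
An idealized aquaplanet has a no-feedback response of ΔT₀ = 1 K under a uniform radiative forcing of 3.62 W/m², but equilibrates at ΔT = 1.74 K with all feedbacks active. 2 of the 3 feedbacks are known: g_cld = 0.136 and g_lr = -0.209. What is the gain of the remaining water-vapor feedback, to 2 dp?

Amplification A = ΔT/ΔT₀ = 1.74/1 = 1.74.
Total gain g = 1 − 1/A = 1 − 1/1.74 = 0.4253.
Known gains sum to 0.136 − 0.209 = -0.073.
g_wv = 0.4253 + 0.073 = 0.50.

0.50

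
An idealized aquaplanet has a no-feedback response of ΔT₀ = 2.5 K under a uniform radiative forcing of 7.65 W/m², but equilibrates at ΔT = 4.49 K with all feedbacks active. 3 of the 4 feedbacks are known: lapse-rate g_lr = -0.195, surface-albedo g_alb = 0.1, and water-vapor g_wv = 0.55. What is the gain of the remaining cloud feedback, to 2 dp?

-0.01

Amplification A = ΔT/ΔT₀ = 4.49/2.5 = 1.796.
Total gain g = 1 − 1/A = 1 − 1/1.796 = 0.4432.
Known gains sum to -0.195 + 0.1 + 0.55 = 0.455.
g_cld = 0.4432 − 0.455 = -0.01.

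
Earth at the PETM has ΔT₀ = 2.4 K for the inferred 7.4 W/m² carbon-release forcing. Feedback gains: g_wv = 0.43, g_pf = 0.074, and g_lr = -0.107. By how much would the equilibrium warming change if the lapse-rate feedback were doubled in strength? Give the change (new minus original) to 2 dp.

-0.60 K

Original: g = 0.397, ΔT = 2.4/(1−0.397) = 3.9801 K.
With doubled lapse-rate: g' = 0.29, ΔT' = 2.4/(1−0.29) = 3.3803 K.
Change = 3.3803 − 3.9801 = -0.60 K.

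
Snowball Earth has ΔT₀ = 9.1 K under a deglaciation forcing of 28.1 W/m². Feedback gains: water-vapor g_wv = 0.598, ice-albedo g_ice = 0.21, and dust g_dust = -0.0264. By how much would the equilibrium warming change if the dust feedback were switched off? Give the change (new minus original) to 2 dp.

Original: g = 0.7816, ΔT = 9.1/(1−0.7816) = 41.6667 K.
Without dust: g' = 0.808, ΔT' = 9.1/(1−0.808) = 47.3958 K.
Change = 47.3958 − 41.6667 = 5.73 K.

5.73 K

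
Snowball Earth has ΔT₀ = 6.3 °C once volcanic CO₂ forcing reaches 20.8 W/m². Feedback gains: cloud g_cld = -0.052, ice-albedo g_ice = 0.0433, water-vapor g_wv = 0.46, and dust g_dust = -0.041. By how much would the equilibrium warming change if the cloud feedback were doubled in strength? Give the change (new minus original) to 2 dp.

-0.87 °C

Original: g = 0.4103, ΔT = 6.3/(1−0.4103) = 10.6834 °C.
With doubled cloud: g' = 0.3583, ΔT' = 6.3/(1−0.3583) = 9.8177 °C.
Change = 9.8177 − 10.6834 = -0.87 °C.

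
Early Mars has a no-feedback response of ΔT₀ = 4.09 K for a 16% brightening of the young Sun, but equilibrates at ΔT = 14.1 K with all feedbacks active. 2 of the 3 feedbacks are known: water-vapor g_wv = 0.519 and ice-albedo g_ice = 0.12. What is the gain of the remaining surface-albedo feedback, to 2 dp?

0.07

Amplification A = ΔT/ΔT₀ = 14.1/4.09 = 3.447.
Total gain g = 1 − 1/A = 1 − 1/3.447 = 0.7099.
Known gains sum to 0.519 + 0.12 = 0.639.
g_alb = 0.7099 − 0.639 = 0.07.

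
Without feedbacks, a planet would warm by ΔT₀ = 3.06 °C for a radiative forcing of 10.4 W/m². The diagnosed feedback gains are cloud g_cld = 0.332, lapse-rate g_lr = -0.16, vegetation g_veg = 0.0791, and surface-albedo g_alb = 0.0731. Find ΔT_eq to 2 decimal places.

4.53 °C

Total gain g = 0.332 − 0.16 + 0.0791 + 0.0731 = 0.3242.
Amplification A = 1/(1 − 0.3242) = 1.48.
ΔT = 3.06 × 1.48 = 4.53 °C.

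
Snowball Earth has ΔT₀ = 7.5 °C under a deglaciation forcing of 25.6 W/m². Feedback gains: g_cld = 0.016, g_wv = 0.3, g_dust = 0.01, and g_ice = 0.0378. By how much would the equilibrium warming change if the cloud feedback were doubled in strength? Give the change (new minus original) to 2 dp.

0.30 °C

Original: g = 0.3638, ΔT = 7.5/(1−0.3638) = 11.7887 °C.
With doubled cloud: g' = 0.3798, ΔT' = 7.5/(1−0.3798) = 12.0929 °C.
Change = 12.0929 − 11.7887 = 0.30 °C.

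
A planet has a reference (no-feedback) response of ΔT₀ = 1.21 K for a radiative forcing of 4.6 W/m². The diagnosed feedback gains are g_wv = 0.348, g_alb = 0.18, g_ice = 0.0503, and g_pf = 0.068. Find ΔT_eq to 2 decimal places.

3.42 K

Total gain g = 0.348 + 0.18 + 0.0503 + 0.068 = 0.6463.
Amplification A = 1/(1 − 0.6463) = 2.827.
ΔT = 1.21 × 2.827 = 3.42 K.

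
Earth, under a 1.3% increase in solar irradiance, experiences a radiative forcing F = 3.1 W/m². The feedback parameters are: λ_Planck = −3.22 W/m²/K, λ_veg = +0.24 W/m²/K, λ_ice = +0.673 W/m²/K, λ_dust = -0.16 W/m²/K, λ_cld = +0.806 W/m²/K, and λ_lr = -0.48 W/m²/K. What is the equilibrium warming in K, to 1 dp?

1.4 K

Net feedback parameter λ = (−3.22) + (+0.24) + (+0.673) + (-0.16) + (+0.806) + (-0.48) = -2.141 W/m²/K.
ΔT = −F/λ = −3.1/(-2.141) = 1.4 K.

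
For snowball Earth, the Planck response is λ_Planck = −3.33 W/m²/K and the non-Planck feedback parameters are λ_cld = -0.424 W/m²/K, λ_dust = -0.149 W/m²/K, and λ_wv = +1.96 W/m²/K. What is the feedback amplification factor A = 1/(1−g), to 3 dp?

Convert to gains: g_cld = -0.424/3.33 = -0.1273; g_dust = -0.149/3.33 = -0.04474; g_wv = 1.96/3.33 = 0.5886.
Total gain g = 0.41656.
A = 1/(1 − 0.41656) = 1.714.

1.714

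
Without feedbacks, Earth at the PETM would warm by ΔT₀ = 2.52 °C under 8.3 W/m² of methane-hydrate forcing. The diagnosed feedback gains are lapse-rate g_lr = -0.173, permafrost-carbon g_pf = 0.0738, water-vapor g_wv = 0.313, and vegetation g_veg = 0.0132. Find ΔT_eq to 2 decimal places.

Total gain g = -0.173 + 0.0738 + 0.313 + 0.0132 = 0.227.
Amplification A = 1/(1 − 0.227) = 1.294.
ΔT = 2.52 × 1.294 = 3.26 °C.

3.26 °C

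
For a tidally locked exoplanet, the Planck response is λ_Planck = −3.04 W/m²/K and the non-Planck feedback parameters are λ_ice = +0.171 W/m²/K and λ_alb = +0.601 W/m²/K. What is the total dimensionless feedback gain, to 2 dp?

Convert to gains: g_ice = 0.171/3.04 = 0.05625; g_alb = 0.601/3.04 = 0.1977.
Total gain g = 0.25395.

0.25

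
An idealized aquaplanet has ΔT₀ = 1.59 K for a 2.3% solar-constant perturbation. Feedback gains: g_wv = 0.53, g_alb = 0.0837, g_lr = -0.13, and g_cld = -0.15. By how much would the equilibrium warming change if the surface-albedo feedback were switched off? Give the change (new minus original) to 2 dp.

-0.27 K

Original: g = 0.3337, ΔT = 1.59/(1−0.3337) = 2.3863 K.
Without surface-albedo: g' = 0.25, ΔT' = 1.59/(1−0.25) = 2.1200 K.
Change = 2.1200 − 2.3863 = -0.27 K.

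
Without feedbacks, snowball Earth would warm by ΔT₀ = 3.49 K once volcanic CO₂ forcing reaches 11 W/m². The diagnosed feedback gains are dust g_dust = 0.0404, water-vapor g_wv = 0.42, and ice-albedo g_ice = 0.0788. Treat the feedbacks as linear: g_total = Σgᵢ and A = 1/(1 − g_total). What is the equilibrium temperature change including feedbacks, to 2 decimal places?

Total gain g = 0.0404 + 0.42 + 0.0788 = 0.5392.
Amplification A = 1/(1 − 0.5392) = 2.17.
ΔT = 3.49 × 2.17 = 7.57 K.

7.57 K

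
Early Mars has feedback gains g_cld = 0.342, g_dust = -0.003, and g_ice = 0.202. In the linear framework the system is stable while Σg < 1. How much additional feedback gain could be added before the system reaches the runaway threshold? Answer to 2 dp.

0.46

Current total gain = 0.342 − 0.003 + 0.202 = 0.541.
Margin to runaway = 1 − 0.541 = 0.46.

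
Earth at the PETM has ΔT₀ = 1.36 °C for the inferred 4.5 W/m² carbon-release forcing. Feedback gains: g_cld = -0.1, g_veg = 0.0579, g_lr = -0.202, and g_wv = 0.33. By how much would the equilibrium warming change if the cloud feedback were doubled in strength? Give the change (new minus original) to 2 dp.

Original: g = 0.0859, ΔT = 1.36/(1−0.0859) = 1.4878 °C.
With doubled cloud: g' = -0.0141, ΔT' = 1.36/(1+0.0141) = 1.3411 °C.
Change = 1.3411 − 1.4878 = -0.15 °C.

-0.15 °C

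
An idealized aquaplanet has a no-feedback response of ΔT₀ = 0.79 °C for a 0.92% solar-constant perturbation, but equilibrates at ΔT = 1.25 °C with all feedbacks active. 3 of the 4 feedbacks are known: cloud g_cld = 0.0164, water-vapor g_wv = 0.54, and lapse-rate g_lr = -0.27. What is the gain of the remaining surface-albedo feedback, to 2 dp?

Amplification A = ΔT/ΔT₀ = 1.25/0.79 = 1.582.
Total gain g = 1 − 1/A = 1 − 1/1.582 = 0.3679.
Known gains sum to 0.0164 + 0.54 − 0.27 = 0.2864.
g_alb = 0.3679 − 0.2864 = 0.08.

0.08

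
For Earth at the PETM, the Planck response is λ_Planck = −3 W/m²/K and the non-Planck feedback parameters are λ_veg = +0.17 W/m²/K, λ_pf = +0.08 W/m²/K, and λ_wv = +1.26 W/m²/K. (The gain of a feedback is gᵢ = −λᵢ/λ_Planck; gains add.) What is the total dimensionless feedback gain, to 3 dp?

Convert to gains: g_veg = 0.17/3 = 0.05667; g_pf = 0.08/3 = 0.02667; g_wv = 1.26/3 = 0.42.
Total gain g = 0.50334.

0.503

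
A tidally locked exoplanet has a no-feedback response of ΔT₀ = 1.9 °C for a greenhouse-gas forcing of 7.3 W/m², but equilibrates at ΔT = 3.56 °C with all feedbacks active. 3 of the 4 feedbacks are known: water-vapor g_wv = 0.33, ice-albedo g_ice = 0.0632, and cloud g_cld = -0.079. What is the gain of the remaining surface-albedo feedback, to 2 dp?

0.15

Amplification A = ΔT/ΔT₀ = 3.56/1.9 = 1.874.
Total gain g = 1 − 1/A = 1 − 1/1.874 = 0.4664.
Known gains sum to 0.33 + 0.0632 − 0.079 = 0.3142.
g_alb = 0.4664 − 0.3142 = 0.15.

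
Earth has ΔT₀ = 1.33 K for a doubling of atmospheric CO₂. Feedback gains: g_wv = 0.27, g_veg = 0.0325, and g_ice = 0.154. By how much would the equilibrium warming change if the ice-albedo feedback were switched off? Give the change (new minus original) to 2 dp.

Original: g = 0.4565, ΔT = 1.33/(1−0.4565) = 2.4471 K.
Without ice-albedo: g' = 0.3025, ΔT' = 1.33/(1−0.3025) = 1.9068 K.
Change = 1.9068 − 2.4471 = -0.54 K.

-0.54 K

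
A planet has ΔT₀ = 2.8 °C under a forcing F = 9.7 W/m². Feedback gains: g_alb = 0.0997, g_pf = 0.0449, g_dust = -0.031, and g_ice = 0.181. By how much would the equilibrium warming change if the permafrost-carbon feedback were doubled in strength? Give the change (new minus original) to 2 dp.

0.27 °C

Original: g = 0.2946, ΔT = 2.8/(1−0.2946) = 3.9694 °C.
With doubled permafrost-carbon: g' = 0.3395, ΔT' = 2.8/(1−0.3395) = 4.2392 °C.
Change = 4.2392 − 3.9694 = 0.27 °C.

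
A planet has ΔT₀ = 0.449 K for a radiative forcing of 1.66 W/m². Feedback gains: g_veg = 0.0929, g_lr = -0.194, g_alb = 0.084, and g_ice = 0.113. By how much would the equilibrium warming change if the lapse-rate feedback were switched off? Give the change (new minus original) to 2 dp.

Original: g = 0.0959, ΔT = 0.449/(1−0.0959) = 0.4966 K.
Without lapse-rate: g' = 0.2899, ΔT' = 0.449/(1−0.2899) = 0.6323 K.
Change = 0.6323 − 0.4966 = 0.14 K.

0.14 K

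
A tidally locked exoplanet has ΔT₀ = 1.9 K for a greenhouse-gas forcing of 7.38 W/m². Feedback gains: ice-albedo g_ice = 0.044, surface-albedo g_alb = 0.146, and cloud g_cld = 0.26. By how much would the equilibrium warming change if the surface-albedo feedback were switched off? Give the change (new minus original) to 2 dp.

-0.72 K

Original: g = 0.45, ΔT = 1.9/(1−0.45) = 3.4545 K.
Without surface-albedo: g' = 0.304, ΔT' = 1.9/(1−0.304) = 2.7299 K.
Change = 2.7299 − 3.4545 = -0.72 K.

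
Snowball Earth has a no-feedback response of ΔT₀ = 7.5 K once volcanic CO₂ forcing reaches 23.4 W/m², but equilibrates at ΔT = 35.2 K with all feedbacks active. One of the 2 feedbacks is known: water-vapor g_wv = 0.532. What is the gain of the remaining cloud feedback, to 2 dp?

Amplification A = ΔT/ΔT₀ = 35.2/7.5 = 4.693.
Total gain g = 1 − 1/A = 1 − 1/4.693 = 0.7869.
The known gain is 0.532.
g_cld = 0.7869 − 0.532 = 0.25.

0.25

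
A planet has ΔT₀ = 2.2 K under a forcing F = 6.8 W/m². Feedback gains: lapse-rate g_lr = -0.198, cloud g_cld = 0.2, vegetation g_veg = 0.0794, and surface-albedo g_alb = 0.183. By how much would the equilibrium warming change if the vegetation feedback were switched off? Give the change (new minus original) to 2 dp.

Original: g = 0.2644, ΔT = 2.2/(1−0.2644) = 2.9908 K.
Without vegetation: g' = 0.185, ΔT' = 2.2/(1−0.185) = 2.6994 K.
Change = 2.6994 − 2.9908 = -0.29 K.

-0.29 K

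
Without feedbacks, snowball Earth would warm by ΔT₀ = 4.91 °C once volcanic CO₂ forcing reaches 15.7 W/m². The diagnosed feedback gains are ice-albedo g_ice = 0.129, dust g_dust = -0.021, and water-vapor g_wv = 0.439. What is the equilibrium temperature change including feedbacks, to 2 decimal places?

Total gain g = 0.129 − 0.021 + 0.439 = 0.547.
Amplification A = 1/(1 − 0.547) = 2.208.
ΔT = 4.91 × 2.208 = 10.84 °C.

10.84 °C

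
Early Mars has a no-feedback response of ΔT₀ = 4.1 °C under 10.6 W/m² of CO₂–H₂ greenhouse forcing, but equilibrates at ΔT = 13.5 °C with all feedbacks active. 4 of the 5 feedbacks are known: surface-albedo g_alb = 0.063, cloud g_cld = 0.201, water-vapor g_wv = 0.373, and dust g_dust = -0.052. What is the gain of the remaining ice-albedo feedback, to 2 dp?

0.11

Amplification A = ΔT/ΔT₀ = 13.5/4.1 = 3.293.
Total gain g = 1 − 1/A = 1 − 1/3.293 = 0.6963.
Known gains sum to 0.063 + 0.201 + 0.373 − 0.052 = 0.585.
g_ice = 0.6963 − 0.585 = 0.11.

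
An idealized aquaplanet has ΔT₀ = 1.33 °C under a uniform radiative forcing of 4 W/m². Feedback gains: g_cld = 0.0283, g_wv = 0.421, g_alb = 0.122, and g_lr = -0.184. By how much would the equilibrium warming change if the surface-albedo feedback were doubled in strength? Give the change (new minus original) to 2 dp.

Original: g = 0.3873, ΔT = 1.33/(1−0.3873) = 2.1707 °C.
With doubled surface-albedo: g' = 0.5093, ΔT' = 1.33/(1−0.5093) = 2.7104 °C.
Change = 2.7104 − 2.1707 = 0.54 °C.

0.54 °C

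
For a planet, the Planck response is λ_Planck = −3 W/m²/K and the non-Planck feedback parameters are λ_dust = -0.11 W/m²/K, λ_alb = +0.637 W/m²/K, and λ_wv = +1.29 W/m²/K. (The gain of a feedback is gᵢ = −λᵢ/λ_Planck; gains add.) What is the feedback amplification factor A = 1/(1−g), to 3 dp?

2.536

Convert to gains: g_dust = -0.11/3 = -0.03667; g_alb = 0.637/3 = 0.2123; g_wv = 1.29/3 = 0.43.
Total gain g = 0.60563.
A = 1/(1 − 0.60563) = 2.536.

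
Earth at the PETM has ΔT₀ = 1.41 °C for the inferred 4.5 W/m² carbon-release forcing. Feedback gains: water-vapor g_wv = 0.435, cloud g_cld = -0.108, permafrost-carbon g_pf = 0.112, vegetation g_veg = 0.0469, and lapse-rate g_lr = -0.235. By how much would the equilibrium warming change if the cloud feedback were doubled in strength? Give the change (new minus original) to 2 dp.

Original: g = 0.2509, ΔT = 1.41/(1−0.2509) = 1.8823 °C.
With doubled cloud: g' = 0.1429, ΔT' = 1.41/(1−0.1429) = 1.6451 °C.
Change = 1.6451 − 1.8823 = -0.24 °C.

-0.24 °C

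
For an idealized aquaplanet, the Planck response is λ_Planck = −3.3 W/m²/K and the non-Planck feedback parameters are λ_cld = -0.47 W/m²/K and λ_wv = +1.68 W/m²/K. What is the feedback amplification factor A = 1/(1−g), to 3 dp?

1.579

Convert to gains: g_cld = -0.47/3.3 = -0.1424; g_wv = 1.68/3.3 = 0.5091.
Total gain g = 0.3667.
A = 1/(1 − 0.3667) = 1.579.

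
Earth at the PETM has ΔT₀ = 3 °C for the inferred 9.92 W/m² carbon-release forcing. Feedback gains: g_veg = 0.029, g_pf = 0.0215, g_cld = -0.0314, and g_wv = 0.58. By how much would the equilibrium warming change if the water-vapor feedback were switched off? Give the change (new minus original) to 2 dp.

Original: g = 0.5991, ΔT = 3/(1−0.5991) = 7.4832 °C.
Without water-vapor: g' = 0.0191, ΔT' = 3/(1−0.0191) = 3.0584 °C.
Change = 3.0584 − 7.4832 = -4.42 °C.

-4.42 °C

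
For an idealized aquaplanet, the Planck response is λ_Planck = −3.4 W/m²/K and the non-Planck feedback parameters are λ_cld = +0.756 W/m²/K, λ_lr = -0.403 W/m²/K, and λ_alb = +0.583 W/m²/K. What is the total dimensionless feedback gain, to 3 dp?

Convert to gains: g_cld = 0.756/3.4 = 0.2224; g_lr = -0.403/3.4 = -0.1185; g_alb = 0.583/3.4 = 0.1715.
Total gain g = 0.2754.

0.275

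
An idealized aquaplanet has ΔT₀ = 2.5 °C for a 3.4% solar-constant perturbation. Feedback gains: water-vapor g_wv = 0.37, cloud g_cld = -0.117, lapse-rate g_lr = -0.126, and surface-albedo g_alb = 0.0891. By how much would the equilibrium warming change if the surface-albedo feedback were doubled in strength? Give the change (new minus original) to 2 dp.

0.41 °C

Original: g = 0.2161, ΔT = 2.5/(1−0.2161) = 3.1892 °C.
With doubled surface-albedo: g' = 0.3052, ΔT' = 2.5/(1−0.3052) = 3.5982 °C.
Change = 3.5982 − 3.1892 = 0.41 °C.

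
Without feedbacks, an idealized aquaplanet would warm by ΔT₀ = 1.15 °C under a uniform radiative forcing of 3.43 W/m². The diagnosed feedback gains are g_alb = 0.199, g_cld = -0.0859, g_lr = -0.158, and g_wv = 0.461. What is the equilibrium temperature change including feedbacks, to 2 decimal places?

Total gain g = 0.199 − 0.0859 − 0.158 + 0.461 = 0.4161.
Amplification A = 1/(1 − 0.4161) = 1.713.
ΔT = 1.15 × 1.713 = 1.97 °C.

1.97 °C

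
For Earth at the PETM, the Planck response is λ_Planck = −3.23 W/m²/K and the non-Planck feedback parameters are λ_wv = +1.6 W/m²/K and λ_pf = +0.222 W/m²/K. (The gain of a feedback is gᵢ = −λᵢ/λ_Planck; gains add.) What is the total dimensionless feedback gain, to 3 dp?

Convert to gains: g_wv = 1.6/3.23 = 0.4954; g_pf = 0.222/3.23 = 0.06873.
Total gain g = 0.56413.

0.564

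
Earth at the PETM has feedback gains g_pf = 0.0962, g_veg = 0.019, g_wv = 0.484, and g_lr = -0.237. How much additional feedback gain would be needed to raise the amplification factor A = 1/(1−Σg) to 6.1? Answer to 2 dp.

0.47

Current total gain = 0.3622.
Target gain for A = 6.1: g* = 1 − 1/6.1 = 0.8361.
Additional gain needed = 0.8361 − 0.3622 = 0.47.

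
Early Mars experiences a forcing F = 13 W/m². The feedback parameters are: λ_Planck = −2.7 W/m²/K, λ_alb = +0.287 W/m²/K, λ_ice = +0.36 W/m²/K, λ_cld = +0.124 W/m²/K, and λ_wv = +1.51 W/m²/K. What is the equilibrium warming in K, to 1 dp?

31.0 K

Net feedback parameter λ = (−2.7) + (+0.287) + (+0.36) + (+0.124) + (+1.51) = -0.419 W/m²/K.
ΔT = −F/λ = −13/(-0.419) = 31.0 K.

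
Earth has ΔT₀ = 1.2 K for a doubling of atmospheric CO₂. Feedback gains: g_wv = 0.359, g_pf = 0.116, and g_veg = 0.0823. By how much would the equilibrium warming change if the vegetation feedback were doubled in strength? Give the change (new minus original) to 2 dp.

Original: g = 0.5573, ΔT = 1.2/(1−0.5573) = 2.7106 K.
With doubled vegetation: g' = 0.6396, ΔT' = 1.2/(1−0.6396) = 3.3296 K.
Change = 3.3296 − 2.7106 = 0.62 K.

0.62 K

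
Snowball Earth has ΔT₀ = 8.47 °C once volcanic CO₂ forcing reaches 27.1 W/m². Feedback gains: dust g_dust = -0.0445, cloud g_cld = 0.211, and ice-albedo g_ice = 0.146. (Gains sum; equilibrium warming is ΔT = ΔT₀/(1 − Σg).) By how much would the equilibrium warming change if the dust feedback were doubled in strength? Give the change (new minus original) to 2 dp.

-0.75 °C

Original: g = 0.3125, ΔT = 8.47/(1−0.3125) = 12.3200 °C.
With doubled dust: g' = 0.268, ΔT' = 8.47/(1−0.268) = 11.5710 °C.
Change = 11.5710 − 12.3200 = -0.75 °C.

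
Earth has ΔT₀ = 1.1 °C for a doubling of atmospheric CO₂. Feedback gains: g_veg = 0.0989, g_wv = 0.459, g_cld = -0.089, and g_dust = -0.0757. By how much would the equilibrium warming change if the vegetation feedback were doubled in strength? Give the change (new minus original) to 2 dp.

0.35 °C

Original: g = 0.3932, ΔT = 1.1/(1−0.3932) = 1.8128 °C.
With doubled vegetation: g' = 0.4921, ΔT' = 1.1/(1−0.4921) = 2.1658 °C.
Change = 2.1658 − 1.8128 = 0.35 °C.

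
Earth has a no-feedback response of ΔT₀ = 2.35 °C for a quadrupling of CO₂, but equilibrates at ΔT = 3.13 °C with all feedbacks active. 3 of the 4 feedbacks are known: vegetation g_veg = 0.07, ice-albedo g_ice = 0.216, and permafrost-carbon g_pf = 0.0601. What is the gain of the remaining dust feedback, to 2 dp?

Amplification A = ΔT/ΔT₀ = 3.13/2.35 = 1.332.
Total gain g = 1 − 1/A = 1 − 1/1.332 = 0.2492.
Known gains sum to 0.07 + 0.216 + 0.0601 = 0.3461.
g_dust = 0.2492 − 0.3461 = -0.10.

-0.10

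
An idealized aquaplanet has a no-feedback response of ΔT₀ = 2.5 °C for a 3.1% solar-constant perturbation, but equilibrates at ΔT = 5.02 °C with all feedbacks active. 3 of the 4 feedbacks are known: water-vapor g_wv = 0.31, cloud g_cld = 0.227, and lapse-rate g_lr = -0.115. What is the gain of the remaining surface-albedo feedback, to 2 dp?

Amplification A = ΔT/ΔT₀ = 5.02/2.5 = 2.008.
Total gain g = 1 − 1/A = 1 − 1/2.008 = 0.502.
Known gains sum to 0.31 + 0.227 − 0.115 = 0.422.
g_alb = 0.502 − 0.422 = 0.08.

0.08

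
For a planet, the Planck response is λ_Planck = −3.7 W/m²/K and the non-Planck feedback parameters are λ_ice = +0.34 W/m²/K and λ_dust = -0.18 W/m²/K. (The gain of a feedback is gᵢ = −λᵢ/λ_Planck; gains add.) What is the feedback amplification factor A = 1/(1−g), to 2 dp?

Convert to gains: g_ice = 0.34/3.7 = 0.09189; g_dust = -0.18/3.7 = -0.04865.
Total gain g = 0.04324.
A = 1/(1 − 0.04324) = 1.05.

1.05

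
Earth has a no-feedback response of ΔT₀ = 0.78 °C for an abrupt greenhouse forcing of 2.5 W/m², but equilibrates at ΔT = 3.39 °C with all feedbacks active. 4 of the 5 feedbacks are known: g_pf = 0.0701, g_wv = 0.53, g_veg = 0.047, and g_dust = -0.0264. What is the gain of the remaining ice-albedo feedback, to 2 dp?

Amplification A = ΔT/ΔT₀ = 3.39/0.78 = 4.346.
Total gain g = 1 − 1/A = 1 − 1/4.346 = 0.7699.
Known gains sum to 0.0701 + 0.53 + 0.047 − 0.0264 = 0.6207.
g_ice = 0.7699 − 0.6207 = 0.15.

0.15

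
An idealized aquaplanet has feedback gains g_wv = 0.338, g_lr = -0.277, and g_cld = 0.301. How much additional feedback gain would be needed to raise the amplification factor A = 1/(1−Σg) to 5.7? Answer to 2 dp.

Current total gain = 0.362.
Target gain for A = 5.7: g* = 1 − 1/5.7 = 0.8246.
Additional gain needed = 0.8246 − 0.362 = 0.46.

0.46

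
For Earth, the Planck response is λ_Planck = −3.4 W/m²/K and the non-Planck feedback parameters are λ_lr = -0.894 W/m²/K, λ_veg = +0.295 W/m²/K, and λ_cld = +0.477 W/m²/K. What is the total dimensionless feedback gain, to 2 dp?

-0.04

Convert to gains: g_lr = -0.894/3.4 = -0.2629; g_veg = 0.295/3.4 = 0.08676; g_cld = 0.477/3.4 = 0.1403.
Total gain g = -0.03584.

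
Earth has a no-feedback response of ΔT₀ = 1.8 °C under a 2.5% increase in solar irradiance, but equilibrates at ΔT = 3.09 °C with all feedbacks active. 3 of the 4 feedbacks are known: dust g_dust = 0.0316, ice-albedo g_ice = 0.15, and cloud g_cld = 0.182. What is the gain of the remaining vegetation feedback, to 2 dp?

0.05

Amplification A = ΔT/ΔT₀ = 3.09/1.8 = 1.717.
Total gain g = 1 − 1/A = 1 − 1/1.717 = 0.4176.
Known gains sum to 0.0316 + 0.15 + 0.182 = 0.3636.
g_veg = 0.4176 − 0.3636 = 0.05.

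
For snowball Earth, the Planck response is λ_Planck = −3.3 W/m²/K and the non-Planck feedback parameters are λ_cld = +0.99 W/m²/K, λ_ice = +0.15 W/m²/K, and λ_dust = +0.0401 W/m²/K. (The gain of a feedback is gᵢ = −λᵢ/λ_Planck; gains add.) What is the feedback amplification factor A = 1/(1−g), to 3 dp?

1.557

Convert to gains: g_cld = 0.99/3.3 = 0.3; g_ice = 0.15/3.3 = 0.04545; g_dust = 0.0401/3.3 = 0.01215.
Total gain g = 0.3576.
A = 1/(1 − 0.3576) = 1.557.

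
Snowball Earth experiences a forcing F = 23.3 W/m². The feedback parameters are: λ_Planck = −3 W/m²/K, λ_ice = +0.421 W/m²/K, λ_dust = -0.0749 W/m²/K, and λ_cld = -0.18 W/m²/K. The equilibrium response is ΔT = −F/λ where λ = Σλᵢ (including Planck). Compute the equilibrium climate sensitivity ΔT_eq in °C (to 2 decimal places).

8.22 °C

Net feedback parameter λ = (−3) + (+0.421) + (-0.0749) + (-0.18) = -2.8339 W/m²/K.
ΔT = −F/λ = −23.3/(-2.8339) = 8.22 °C.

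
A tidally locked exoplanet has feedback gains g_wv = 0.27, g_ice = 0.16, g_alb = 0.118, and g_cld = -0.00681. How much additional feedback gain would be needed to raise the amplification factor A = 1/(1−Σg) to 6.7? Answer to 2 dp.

0.31

Current total gain = 0.54119.
Target gain for A = 6.7: g* = 1 − 1/6.7 = 0.8507.
Additional gain needed = 0.8507 − 0.54119 = 0.31.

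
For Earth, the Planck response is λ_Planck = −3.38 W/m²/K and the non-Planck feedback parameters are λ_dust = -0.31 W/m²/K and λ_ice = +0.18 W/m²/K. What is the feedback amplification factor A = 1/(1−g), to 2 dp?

0.96

Convert to gains: g_dust = -0.31/3.38 = -0.09172; g_ice = 0.18/3.38 = 0.05325.
Total gain g = -0.03847.
A = 1/(1 + 0.03847) = 0.96.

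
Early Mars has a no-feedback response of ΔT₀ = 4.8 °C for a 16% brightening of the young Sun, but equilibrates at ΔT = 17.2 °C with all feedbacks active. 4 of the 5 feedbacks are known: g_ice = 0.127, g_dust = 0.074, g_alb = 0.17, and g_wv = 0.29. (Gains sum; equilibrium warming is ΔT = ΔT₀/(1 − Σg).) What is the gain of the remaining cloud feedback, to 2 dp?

0.06

Amplification A = ΔT/ΔT₀ = 17.2/4.8 = 3.583.
Total gain g = 1 − 1/A = 1 − 1/3.583 = 0.7209.
Known gains sum to 0.127 + 0.074 + 0.17 + 0.29 = 0.661.
g_cld = 0.7209 − 0.661 = 0.06.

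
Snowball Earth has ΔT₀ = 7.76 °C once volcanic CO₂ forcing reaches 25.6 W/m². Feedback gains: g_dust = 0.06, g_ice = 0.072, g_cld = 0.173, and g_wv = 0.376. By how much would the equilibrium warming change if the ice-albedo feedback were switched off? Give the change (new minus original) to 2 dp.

Original: g = 0.681, ΔT = 7.76/(1−0.681) = 24.3260 °C.
Without ice-albedo: g' = 0.609, ΔT' = 7.76/(1−0.609) = 19.8465 °C.
Change = 19.8465 − 24.3260 = -4.48 °C.

-4.48 °C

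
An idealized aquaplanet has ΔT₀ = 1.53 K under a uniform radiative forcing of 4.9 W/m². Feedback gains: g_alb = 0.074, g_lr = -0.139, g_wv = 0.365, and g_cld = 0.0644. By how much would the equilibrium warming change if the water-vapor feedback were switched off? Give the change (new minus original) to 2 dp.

-0.88 K

Original: g = 0.3644, ΔT = 1.53/(1−0.3644) = 2.4072 K.
Without water-vapor: g' = -0.0006, ΔT' = 1.53/(1+0.0006) = 1.5291 K.
Change = 1.5291 − 2.4072 = -0.88 K.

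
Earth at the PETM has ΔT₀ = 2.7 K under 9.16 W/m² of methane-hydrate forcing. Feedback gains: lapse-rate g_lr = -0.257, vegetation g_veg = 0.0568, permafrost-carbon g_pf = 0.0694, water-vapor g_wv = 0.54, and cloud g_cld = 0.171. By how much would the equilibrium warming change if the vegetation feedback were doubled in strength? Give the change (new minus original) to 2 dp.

1.01 K

Original: g = 0.5802, ΔT = 2.7/(1−0.5802) = 6.4316 K.
With doubled vegetation: g' = 0.637, ΔT' = 2.7/(1−0.637) = 7.4380 K.
Change = 7.4380 − 6.4316 = 1.01 K.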